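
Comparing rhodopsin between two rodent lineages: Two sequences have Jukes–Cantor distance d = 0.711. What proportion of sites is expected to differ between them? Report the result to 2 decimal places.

p = (3/4)(1 − e^(−4d/3)) = 0.75 × (1 − e^(-0.948)) = 0.75 × (1 − 0.387515) = 0.459364.

0.46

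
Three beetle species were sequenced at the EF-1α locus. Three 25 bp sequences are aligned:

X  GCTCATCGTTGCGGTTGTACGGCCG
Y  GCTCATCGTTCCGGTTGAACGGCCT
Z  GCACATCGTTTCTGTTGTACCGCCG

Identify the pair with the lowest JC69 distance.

X–Y: 3/25 differ, p = 0.120, d = 0.131.
X–Z: 4/25 differ, p = 0.160, d = 0.180.
Y–Z: 6/25 differ, p = 0.240, d = 0.289.
The smallest distance is between X and Y.

X and Y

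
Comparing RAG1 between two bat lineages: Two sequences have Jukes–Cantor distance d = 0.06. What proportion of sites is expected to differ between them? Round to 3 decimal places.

0.058

p = (3/4)(1 − e^(−4d/3)) = 0.75 × (1 − e^(-0.08)) = 0.75 × (1 − 0.923116) = 0.057663.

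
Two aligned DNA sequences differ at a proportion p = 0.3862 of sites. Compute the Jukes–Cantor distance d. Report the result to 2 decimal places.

0.54

d = −(3/4) ln(1 − 4p/3) = −0.75 ln(1 − 0.514933) = −0.75 ln(0.485067)
  = −0.75 × (-0.723468) = 0.542601 substitutions/site.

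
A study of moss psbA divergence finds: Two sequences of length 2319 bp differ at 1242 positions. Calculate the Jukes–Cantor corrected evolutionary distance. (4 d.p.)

0.9391

p = 1242/2319 ≈ 0.535576.
d = −(3/4) ln(1 − 4p/3) = −0.75 ln(1 − 0.714101) = −0.75 ln(0.285899)
  = −0.75 × (-1.252117) = 0.939088 substitutions/site.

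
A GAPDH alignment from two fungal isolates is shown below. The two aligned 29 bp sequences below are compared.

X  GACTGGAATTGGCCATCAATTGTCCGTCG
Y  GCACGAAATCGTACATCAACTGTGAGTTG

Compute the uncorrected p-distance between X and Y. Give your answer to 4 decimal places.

0.3793

The sequences differ at 11 of 29 positions.
p = 11/29 = 0.379310… ≈ 0.3793 (to 4 d.p.).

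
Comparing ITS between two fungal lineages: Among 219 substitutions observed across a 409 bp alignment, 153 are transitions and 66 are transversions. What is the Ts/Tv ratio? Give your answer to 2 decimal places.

2.32

R = 153/66 = 2.318181… ≈ 2.32 (to 2 d.p.).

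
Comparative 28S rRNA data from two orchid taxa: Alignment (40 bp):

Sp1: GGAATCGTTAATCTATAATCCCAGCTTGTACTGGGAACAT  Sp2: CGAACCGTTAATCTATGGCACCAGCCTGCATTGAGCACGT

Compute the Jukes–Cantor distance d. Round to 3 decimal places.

The sequences differ at 12 of 40 sites, so p = 12/40 = 0.3.
d = −(3/4) ln(1 − 4p/3) = −0.75 ln(1 − 0.4) = −0.75 ln(0.6)
  = −0.75 × (-0.510826) = 0.383120 substitutions/site.

0.383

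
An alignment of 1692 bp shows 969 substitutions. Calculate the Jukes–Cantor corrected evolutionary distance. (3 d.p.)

1.082

p = 969/1692 ≈ 0.572695.
d = −(3/4) ln(1 − 4p/3) = −0.75 ln(1 − 0.763593) = −0.75 ln(0.236407)
  = −0.75 × (-1.442200) = 1.081650 substitutions/site.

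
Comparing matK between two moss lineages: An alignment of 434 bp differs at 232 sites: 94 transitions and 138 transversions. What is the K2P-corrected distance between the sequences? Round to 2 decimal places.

P = 94/434 ≈ 0.21659 and Q = 138/434 ≈ 0.317972.
Under the Kimura two-parameter model, d = −½ ln(1 − 2P − Q) − ¼ ln(1 − 2Q).
1 − 2P − Q = 0.248848, giving −½ ln(0.248848) = 0.695457.
1 − 2Q = 0.364056, giving −¼ ln(0.364056) = 0.252612.
d = 0.695457 + 0.252612 = 0.948069.

0.95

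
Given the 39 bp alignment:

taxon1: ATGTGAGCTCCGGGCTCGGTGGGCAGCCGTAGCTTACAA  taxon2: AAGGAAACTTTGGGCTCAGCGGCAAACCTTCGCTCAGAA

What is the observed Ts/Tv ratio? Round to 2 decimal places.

1.14

Transitions are A↔G and C↔T; transversions are all other mismatches.
Transitions: 8. Transversions: 7.
R = 8/7 = 1.142857… ≈ 1.14 (to 2 d.p.).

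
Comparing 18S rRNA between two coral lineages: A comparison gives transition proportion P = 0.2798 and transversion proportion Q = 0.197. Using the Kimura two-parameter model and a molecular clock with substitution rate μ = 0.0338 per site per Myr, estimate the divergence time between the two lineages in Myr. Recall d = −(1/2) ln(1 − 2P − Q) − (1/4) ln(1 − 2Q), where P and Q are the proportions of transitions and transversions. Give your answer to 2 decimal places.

Under the Kimura two-parameter model, d = −½ ln(1 − 2P − Q) − ¼ ln(1 − 2Q).
1 − 2P − Q = 0.2434, giving −½ ln(0.2434) = 0.706525.
1 − 2Q = 0.606, giving −¼ ln(0.606) = 0.125219.
d = 0.706525 + 0.125219 = 0.831744.
Under a molecular clock d = 2μt, so t = d/(2μ) = 0.831744 / (2 × 0.0338) = 12.30 Myr.

12.30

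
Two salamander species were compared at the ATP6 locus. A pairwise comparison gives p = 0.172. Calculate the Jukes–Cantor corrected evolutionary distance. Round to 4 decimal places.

d = −(3/4) ln(1 − 4p/3) = −0.75 ln(1 − 0.229333) = −0.75 ln(0.770667)
  = −0.75 × (-0.260499) = 0.195374 substitutions/site.

0.1954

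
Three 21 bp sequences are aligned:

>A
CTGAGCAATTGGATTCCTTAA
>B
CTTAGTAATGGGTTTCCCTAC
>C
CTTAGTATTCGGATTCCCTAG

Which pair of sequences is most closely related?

B and C

A–B: 6/21 differ, p = 0.286, d = 0.360.
A–C: 6/21 differ, p = 0.286, d = 0.360.
B–C: 4/21 differ, p = 0.190, d = 0.220.
The smallest distance is between B and C.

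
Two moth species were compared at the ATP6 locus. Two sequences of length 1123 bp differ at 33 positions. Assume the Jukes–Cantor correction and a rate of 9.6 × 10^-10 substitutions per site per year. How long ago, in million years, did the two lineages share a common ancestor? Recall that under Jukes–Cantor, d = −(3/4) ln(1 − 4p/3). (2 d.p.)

p = 33/1123 ≈ 0.029386.
d = −(3/4) ln(1 − 4p/3) = −0.75 ln(1 − 0.039181) = −0.75 ln(0.960819)
  = −0.75 × (-0.039969) = 0.029977 substitutions/site.
Under a molecular clock d = 2μt, so t = d/(2μ) = 0.029977 / (2 × 9.6 × 10^-10) = 15.61 million years.

15.61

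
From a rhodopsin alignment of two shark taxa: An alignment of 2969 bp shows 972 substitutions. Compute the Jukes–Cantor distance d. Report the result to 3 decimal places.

0.430

p = 972/2969 ≈ 0.327383.
d = −(3/4) ln(1 − 4p/3) = −0.75 ln(1 − 0.436511) = −0.75 ln(0.563489)
  = −0.75 × (-0.573607) = 0.430205 substitutions/site.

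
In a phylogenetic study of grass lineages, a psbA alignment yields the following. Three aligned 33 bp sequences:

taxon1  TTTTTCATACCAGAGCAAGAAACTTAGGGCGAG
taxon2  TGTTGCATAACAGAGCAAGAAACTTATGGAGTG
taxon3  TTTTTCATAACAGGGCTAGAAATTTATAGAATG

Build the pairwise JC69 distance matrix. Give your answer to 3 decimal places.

d(taxon1,taxon2) = 0.208, d(taxon1,taxon3) = 0.339, d(taxon2,taxon3) = 0.249

taxon1–taxon2: 6/33 sites differ → p ≈ 0.181818, d = −0.75 ln(1 − 0.242424) = 0.208224 ≈ 0.208.
taxon1–taxon3: 9/33 sites differ → p ≈ 0.272727, d = −0.75 ln(1 − 0.363636) = 0.338988 ≈ 0.339.
taxon2–taxon3: 7/33 sites differ → p ≈ 0.212121, d = −0.75 ln(1 − 0.282828) = 0.249330 ≈ 0.249.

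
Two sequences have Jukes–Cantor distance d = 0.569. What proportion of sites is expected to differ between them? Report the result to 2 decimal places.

0.40

p = (3/4)(1 − e^(−4d/3)) = 0.75 × (1 − e^(-0.758667)) = 0.75 × (1 − 0.468290) = 0.398783.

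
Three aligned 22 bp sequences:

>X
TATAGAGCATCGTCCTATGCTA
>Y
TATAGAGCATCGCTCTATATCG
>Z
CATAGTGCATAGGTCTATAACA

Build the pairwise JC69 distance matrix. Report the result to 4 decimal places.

d(X,Y) = 0.3390, d(X,Z) = 0.4975, d(Y,Z) = 0.3390

X–Y: 6/22 sites differ → p ≈ 0.272727, d = −0.75 ln(1 − 0.363636) = 0.338988 ≈ 0.3390.
X–Z: 8/22 sites differ → p ≈ 0.363636, d = −0.75 ln(1 − 0.484848) = 0.497470 ≈ 0.4975.
Y–Z: 6/22 sites differ → p ≈ 0.272727, d = −0.75 ln(1 − 0.363636) = 0.338988 ≈ 0.3390.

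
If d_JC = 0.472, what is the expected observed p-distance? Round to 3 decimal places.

0.350

p = (3/4)(1 − e^(−4d/3)) = 0.75 × (1 − e^(-0.629333)) = 0.75 × (1 − 0.532947) = 0.350290.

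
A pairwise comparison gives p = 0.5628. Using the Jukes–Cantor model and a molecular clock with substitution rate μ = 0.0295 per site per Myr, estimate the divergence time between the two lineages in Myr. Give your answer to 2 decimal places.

17.64

d = −(3/4) ln(1 − 4p/3) = −0.75 ln(1 − 0.7504) = −0.75 ln(0.2496)
  = −0.75 × (-1.387896) = 1.040922 substitutions/site.
Under a molecular clock d = 2μt, so t = d/(2μ) = 1.040922 / (2 × 0.0295) = 17.64 Myr.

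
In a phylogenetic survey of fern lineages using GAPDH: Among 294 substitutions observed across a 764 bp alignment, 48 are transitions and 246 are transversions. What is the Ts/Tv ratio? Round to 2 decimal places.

0.20

R = 48/246 = 0.195121… ≈ 0.20 (to 2 d.p.).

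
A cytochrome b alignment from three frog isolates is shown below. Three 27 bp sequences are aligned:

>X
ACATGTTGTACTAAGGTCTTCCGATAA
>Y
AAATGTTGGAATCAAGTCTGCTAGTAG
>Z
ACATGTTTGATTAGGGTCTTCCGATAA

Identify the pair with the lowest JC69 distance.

X–Y: 10/27 differ, p = 0.370, d = 0.511.
X–Z: 4/27 differ, p = 0.148, d = 0.165.
Y–Z: 11/27 differ, p = 0.407, d = 0.588.
The smallest distance is between X and Z.

X and Z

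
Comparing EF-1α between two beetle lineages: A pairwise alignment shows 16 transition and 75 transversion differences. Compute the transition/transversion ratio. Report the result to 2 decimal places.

R = 16/75 = 0.213333… ≈ 0.21 (to 2 d.p.).

0.21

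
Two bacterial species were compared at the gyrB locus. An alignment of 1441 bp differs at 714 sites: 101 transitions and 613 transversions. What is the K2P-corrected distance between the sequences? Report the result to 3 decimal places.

0.892

P = 101/1441 ≈ 0.07009 and Q = 613/1441 ≈ 0.425399.
Under the Kimura two-parameter model, d = −½ ln(1 − 2P − Q) − ¼ ln(1 − 2Q).
1 − 2P − Q = 0.434421, giving −½ ln(0.434421) = 0.416871.
1 − 2Q = 0.149202, giving −¼ ln(0.149202) = 0.475614.
d = 0.416871 + 0.475614 = 0.892485.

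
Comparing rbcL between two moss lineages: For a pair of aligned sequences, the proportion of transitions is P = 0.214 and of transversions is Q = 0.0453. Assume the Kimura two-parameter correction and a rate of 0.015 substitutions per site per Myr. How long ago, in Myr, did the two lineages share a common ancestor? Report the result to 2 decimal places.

11.48

Under the Kimura two-parameter model, d = −½ ln(1 − 2P − Q) − ¼ ln(1 − 2Q).
1 − 2P − Q = 0.5267, giving −½ ln(0.5267) = 0.320562.
1 − 2Q = 0.9094, giving −¼ ln(0.9094) = 0.023743.
d = 0.320562 + 0.023743 = 0.344305.
Under a molecular clock d = 2μt, so t = d/(2μ) = 0.344305 / (2 × 0.015) = 11.48 Myr.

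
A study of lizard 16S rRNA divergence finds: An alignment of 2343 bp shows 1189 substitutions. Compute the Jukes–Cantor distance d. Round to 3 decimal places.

p = 1189/2343 ≈ 0.507469.
d = −(3/4) ln(1 − 4p/3) = −0.75 ln(1 − 0.676625) = −0.75 ln(0.323375)
  = −0.75 × (-1.128943) = 0.846707 substitutions/site.

0.847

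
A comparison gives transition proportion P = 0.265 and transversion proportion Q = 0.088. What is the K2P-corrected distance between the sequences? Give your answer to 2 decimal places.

Under the Kimura two-parameter model, d = −½ ln(1 − 2P − Q) − ¼ ln(1 − 2Q).
1 − 2P − Q = 0.382, giving −½ ln(0.382) = 0.481167.
1 − 2Q = 0.824, giving −¼ ln(0.824) = 0.048396.
d = 0.481167 + 0.048396 = 0.529563.

0.53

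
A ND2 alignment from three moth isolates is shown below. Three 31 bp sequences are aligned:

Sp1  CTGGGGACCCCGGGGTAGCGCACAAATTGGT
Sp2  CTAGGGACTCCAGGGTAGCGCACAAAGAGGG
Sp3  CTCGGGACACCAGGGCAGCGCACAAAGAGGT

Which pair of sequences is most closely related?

Sp1–Sp2: 6/31 differ, p = 0.194, d = 0.224.
Sp1–Sp3: 6/31 differ, p = 0.194, d = 0.224.
Sp2–Sp3: 4/31 differ, p = 0.129, d = 0.142.
The smallest distance is between Sp2 and Sp3.

Sp2 and Sp3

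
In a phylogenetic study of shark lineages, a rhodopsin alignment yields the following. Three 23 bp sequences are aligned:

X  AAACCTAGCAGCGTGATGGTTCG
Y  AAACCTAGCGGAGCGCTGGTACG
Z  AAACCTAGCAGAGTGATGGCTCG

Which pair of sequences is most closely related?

X–Y: 5/23 differ, p = 0.217, d = 0.257.
X–Z: 2/23 differ, p = 0.087, d = 0.092.
Y–Z: 5/23 differ, p = 0.217, d = 0.257.
The smallest distance is between X and Z.

X and Z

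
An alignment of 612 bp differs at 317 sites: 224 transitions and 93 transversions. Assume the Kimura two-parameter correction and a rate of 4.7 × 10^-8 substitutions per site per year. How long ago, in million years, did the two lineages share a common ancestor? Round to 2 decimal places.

P = 224/612 ≈ 0.366013 and Q = 93/612 ≈ 0.151961.
Under the Kimura two-parameter model, d = −½ ln(1 − 2P − Q) − ¼ ln(1 − 2Q).
1 − 2P − Q = 0.116013, giving −½ ln(0.116013) = 1.077027.
1 − 2Q = 0.696078, giving −¼ ln(0.696078) = 0.090573.
d = 1.077027 + 0.090573 = 1.167600.
Under a molecular clock d = 2μt, so t = d/(2μ) = 1.167600 / (2 × 4.7 × 10^-8) = 12.42 million years.

12.42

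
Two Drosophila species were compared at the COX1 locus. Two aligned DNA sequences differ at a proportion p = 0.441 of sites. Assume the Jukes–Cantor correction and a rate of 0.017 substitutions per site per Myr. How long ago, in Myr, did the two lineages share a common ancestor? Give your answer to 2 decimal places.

d = −(3/4) ln(1 − 4p/3) = −0.75 ln(1 − 0.588) = −0.75 ln(0.412)
  = −0.75 × (-0.886732) = 0.665049 substitutions/site.
Under a molecular clock d = 2μt, so t = d/(2μ) = 0.665049 / (2 × 0.017) = 19.56 Myr.

19.56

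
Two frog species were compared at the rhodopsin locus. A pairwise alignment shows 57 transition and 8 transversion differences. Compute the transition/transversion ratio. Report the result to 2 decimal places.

R = 57/8 = 7.125 ≈ 7.13 (to 2 d.p.).

7.13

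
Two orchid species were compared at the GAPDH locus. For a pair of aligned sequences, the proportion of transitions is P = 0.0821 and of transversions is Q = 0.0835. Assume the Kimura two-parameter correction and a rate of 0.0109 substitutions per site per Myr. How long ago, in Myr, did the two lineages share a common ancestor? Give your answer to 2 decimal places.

Under the Kimura two-parameter model, d = −½ ln(1 − 2P − Q) − ¼ ln(1 − 2Q).
1 − 2P − Q = 0.7523, giving −½ ln(0.7523) = 0.142310.
1 − 2Q = 0.833, giving −¼ ln(0.833) = 0.045680.
d = 0.142310 + 0.045680 = 0.187990.
Under a molecular clock d = 2μt, so t = d/(2μ) = 0.187990 / (2 × 0.0109) = 8.62 Myr.

8.62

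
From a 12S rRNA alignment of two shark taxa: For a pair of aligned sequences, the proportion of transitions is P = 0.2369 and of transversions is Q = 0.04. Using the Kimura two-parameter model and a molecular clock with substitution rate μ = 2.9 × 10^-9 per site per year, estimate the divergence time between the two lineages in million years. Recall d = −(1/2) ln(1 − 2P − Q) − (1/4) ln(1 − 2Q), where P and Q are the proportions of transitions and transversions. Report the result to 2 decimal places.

Under the Kimura two-parameter model, d = −½ ln(1 − 2P − Q) − ¼ ln(1 − 2Q).
1 − 2P − Q = 0.4862, giving −½ ln(0.4862) = 0.360568.
1 − 2Q = 0.92, giving −¼ ln(0.92) = 0.020845.
d = 0.360568 + 0.020845 = 0.381413.
Under a molecular clock d = 2μt, so t = d/(2μ) = 0.381413 / (2 × 2.9 × 10^-9) = 65.76 million years.

65.76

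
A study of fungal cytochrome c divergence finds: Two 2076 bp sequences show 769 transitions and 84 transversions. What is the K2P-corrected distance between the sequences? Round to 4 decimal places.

0.7811

P = 769/2076 ≈ 0.370424 and Q = 84/2076 ≈ 0.040462.
Under the Kimura two-parameter model, d = −½ ln(1 − 2P − Q) − ¼ ln(1 − 2Q).
1 − 2P − Q = 0.21869, giving −½ ln(0.21869) = 0.760050.
1 − 2Q = 0.919076, giving −¼ ln(0.919076) = 0.021097.
d = 0.760050 + 0.021097 = 0.781147.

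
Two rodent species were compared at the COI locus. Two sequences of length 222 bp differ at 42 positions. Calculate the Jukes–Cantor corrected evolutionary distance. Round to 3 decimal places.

p = 42/222 ≈ 0.189189.
d = −(3/4) ln(1 − 4p/3) = −0.75 ln(1 − 0.252252) = −0.75 ln(0.747748)
  = −0.75 × (-0.290689) = 0.218017 substitutions/site.

0.218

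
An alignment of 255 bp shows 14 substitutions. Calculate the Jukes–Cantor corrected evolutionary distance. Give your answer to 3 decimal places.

p = 14/255 ≈ 0.054902.
d = −(3/4) ln(1 − 4p/3) = −0.75 ln(1 − 0.073203) = −0.75 ln(0.926797)
  = −0.75 × (-0.076021) = 0.057016 substitutions/site.

0.057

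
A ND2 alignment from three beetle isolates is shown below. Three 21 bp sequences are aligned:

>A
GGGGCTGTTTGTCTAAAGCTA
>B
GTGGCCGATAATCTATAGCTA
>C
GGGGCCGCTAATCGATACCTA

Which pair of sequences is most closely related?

A–B: 6/21 differ, p = 0.286, d = 0.360.
A–C: 7/21 differ, p = 0.333, d = 0.441.
B–C: 4/21 differ, p = 0.190, d = 0.220.
The smallest distance is between B and C.

B and C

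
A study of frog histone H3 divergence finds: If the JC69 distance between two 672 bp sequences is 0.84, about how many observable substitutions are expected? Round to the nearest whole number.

340

Invert JC69: p = (3/4)(1 − e^(−4d/3)) = 0.75 × (1 − e^(-1.12)) = 0.75 × (1 − 0.326280) = 0.505290.
Expected differing sites = pL ≈ 0.505290 × 672 = 339.55488 ≈ 340.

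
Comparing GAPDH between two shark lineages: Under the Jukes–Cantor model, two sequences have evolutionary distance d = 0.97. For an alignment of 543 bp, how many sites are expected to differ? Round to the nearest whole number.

Invert JC69: p = (3/4)(1 − e^(−4d/3)) = 0.75 × (1 − e^(-1.293333)) = 0.75 × (1 − 0.274355) = 0.544234.
Expected differing sites = pL ≈ 0.544234 × 543 = 295.519062 ≈ 296.

296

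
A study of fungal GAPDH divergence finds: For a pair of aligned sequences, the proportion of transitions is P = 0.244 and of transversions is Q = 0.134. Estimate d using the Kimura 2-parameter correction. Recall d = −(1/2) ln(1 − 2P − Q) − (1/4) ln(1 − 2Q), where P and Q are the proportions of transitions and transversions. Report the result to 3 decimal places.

0.564

Under the Kimura two-parameter model, d = −½ ln(1 − 2P − Q) − ¼ ln(1 − 2Q).
1 − 2P − Q = 0.378, giving −½ ln(0.378) = 0.486431.
1 − 2Q = 0.732, giving −¼ ln(0.732) = 0.077994.
d = 0.486431 + 0.077994 = 0.564425.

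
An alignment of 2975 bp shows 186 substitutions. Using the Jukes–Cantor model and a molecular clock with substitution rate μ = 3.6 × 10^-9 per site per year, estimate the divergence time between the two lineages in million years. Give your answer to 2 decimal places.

p = 186/2975 ≈ 0.062521.
d = −(3/4) ln(1 − 4p/3) = −0.75 ln(1 − 0.083361) = −0.75 ln(0.916639)
  = −0.75 × (-0.087042) = 0.065282 substitutions/site.
Under a molecular clock d = 2μt, so t = d/(2μ) = 0.065282 / (2 × 3.6 × 10^-9) = 9.07 million years.

9.07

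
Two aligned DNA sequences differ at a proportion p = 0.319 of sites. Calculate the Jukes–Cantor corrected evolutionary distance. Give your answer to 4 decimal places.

0.4155

d = −(3/4) ln(1 − 4p/3) = −0.75 ln(1 − 0.425333) = −0.75 ln(0.574667)
  = −0.75 × (-0.553965) = 0.415474 substitutions/site.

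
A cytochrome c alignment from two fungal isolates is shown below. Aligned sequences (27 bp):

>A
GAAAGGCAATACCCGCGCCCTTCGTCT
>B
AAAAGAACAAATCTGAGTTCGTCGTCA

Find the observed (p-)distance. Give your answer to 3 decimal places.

0.444

The sequences differ at 12 of 27 positions.
p = 12/27 = 0.444444… ≈ 0.444 (to 3 d.p.).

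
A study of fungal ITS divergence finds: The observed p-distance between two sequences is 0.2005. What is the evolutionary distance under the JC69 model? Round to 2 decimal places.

0.23

d = −(3/4) ln(1 − 4p/3) = −0.75 ln(1 − 0.267333) = −0.75 ln(0.732667)
  = −0.75 × (-0.311064) = 0.233298 substitutions/site.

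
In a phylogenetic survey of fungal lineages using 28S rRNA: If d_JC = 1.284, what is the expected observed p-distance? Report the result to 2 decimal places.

0.61

p = (3/4)(1 − e^(−4d/3)) = 0.75 × (1 − e^(-1.712)) = 0.75 × (1 − 0.180504) = 0.614622.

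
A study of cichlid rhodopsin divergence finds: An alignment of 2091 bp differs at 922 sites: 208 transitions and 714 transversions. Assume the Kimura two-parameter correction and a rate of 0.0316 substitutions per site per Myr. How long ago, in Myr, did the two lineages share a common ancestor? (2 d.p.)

10.69

P = 208/2091 ≈ 0.099474 and Q = 714/2091 ≈ 0.341463.
Under the Kimura two-parameter model, d = −½ ln(1 − 2P − Q) − ¼ ln(1 − 2Q).
1 − 2P − Q = 0.459589, giving −½ ln(0.459589) = 0.388711.
1 − 2Q = 0.317074, giving −¼ ln(0.317074) = 0.287155.
d = 0.388711 + 0.287155 = 0.675866.
Under a molecular clock d = 2μt, so t = d/(2μ) = 0.675866 / (2 × 0.0316) = 10.69 Myr.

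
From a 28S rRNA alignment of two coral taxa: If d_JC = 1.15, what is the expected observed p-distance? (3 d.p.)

0.588

p = (3/4)(1 − e^(−4d/3)) = 0.75 × (1 − e^(-1.533333)) = 0.75 × (1 − 0.215815) = 0.588139.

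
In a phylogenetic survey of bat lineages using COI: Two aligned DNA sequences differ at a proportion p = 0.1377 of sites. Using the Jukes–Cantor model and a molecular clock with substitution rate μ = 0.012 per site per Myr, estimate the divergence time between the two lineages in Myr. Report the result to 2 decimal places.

6.34

d = −(3/4) ln(1 − 4p/3) = −0.75 ln(1 − 0.1836) = −0.75 ln(0.8164)
  = −0.75 × (-0.202851) = 0.152138 substitutions/site.
Under a molecular clock d = 2μt, so t = d/(2μ) = 0.152138 / (2 × 0.012) = 6.34 Myr.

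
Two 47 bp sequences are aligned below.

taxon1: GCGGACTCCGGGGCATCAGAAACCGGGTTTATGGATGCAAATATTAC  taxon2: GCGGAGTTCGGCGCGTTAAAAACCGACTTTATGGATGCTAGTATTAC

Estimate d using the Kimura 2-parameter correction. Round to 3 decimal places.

Of 47 sites, 6 differences are transitions and 4 are transversions, so P = 6/47 ≈ 0.12766 and Q = 4/47 ≈ 0.085106.
Under the Kimura two-parameter model, d = −½ ln(1 − 2P − Q) − ¼ ln(1 − 2Q).
1 − 2P − Q = 0.659574, giving −½ ln(0.659574) = 0.208081.
1 − 2Q = 0.829788, giving −¼ ln(0.829788) = 0.046646.
d = 0.208081 + 0.046646 = 0.254727.

0.255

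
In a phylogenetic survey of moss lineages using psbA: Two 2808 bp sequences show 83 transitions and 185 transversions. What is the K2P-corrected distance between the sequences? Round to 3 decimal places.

0.102

P = 83/2808 ≈ 0.029558 and Q = 185/2808 ≈ 0.065883.
Under the Kimura two-parameter model, d = −½ ln(1 − 2P − Q) − ¼ ln(1 − 2Q).
1 − 2P − Q = 0.875001, giving −½ ln(0.875001) = 0.066765.
1 − 2Q = 0.868234, giving −¼ ln(0.868234) = 0.035324.
d = 0.066765 + 0.035324 = 0.102089.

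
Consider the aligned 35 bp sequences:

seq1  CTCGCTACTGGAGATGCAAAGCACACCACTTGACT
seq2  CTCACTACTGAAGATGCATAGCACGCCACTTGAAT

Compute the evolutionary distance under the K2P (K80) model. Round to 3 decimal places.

0.160

Of 35 sites, 3 differences are transitions and 2 are transversions, so P = 3/35 ≈ 0.085714 and Q = 2/35 ≈ 0.057143.
Under the Kimura two-parameter model, d = −½ ln(1 − 2P − Q) − ¼ ln(1 − 2Q).
1 − 2P − Q = 0.771429, giving −½ ln(0.771429) = 0.129755.
1 − 2Q = 0.885714, giving −¼ ln(0.885714) = 0.030340.
d = 0.129755 + 0.030340 = 0.160095.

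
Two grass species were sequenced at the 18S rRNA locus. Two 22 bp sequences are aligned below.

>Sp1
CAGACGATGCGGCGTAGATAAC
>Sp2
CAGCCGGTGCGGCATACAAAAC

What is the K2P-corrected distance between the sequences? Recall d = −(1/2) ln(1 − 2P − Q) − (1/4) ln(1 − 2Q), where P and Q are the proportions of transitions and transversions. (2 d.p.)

Of 22 sites, 2 differences are transitions and 3 are transversions, so P = 2/22 ≈ 0.090909 and Q = 3/22 ≈ 0.136364.
Under the Kimura two-parameter model, d = −½ ln(1 − 2P − Q) − ¼ ln(1 − 2Q).
1 − 2P − Q = 0.681818, giving −½ ln(0.681818) = 0.191496.
1 − 2Q = 0.727272, giving −¼ ln(0.727272) = 0.079614.
d = 0.191496 + 0.079614 = 0.271110.

0.27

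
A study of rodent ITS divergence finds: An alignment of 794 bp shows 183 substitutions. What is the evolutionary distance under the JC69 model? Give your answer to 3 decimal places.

p = 183/794 ≈ 0.230479.
d = −(3/4) ln(1 − 4p/3) = −0.75 ln(1 − 0.307305) = −0.75 ln(0.692695)
  = −0.75 × (-0.367165) = 0.275374 substitutions/site.

0.275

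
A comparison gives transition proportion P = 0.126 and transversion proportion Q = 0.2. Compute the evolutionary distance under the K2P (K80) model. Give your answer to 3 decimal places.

Under the Kimura two-parameter model, d = −½ ln(1 − 2P − Q) − ¼ ln(1 − 2Q).
1 − 2P − Q = 0.548, giving −½ ln(0.548) = 0.300740.
1 − 2Q = 0.6, giving −¼ ln(0.6) = 0.127706.
d = 0.300740 + 0.127706 = 0.428446.

0.428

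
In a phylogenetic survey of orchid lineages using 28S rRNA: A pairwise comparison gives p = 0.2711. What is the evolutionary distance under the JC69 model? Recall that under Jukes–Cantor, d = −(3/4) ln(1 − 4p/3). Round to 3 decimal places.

0.336

d = −(3/4) ln(1 − 4p/3) = −0.75 ln(1 − 0.361467) = −0.75 ln(0.638533)
  = −0.75 × (-0.448582) = 0.336437 substitutions/site.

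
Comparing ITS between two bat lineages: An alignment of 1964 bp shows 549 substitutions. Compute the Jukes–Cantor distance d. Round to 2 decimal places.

0.35

p = 549/1964 ≈ 0.279532.
d = −(3/4) ln(1 − 4p/3) = −0.75 ln(1 − 0.372709) = −0.75 ln(0.627291)
  = −0.75 × (-0.466345) = 0.349759 substitutions/site.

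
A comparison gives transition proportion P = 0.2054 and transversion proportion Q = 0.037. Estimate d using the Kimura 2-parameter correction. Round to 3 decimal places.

Under the Kimura two-parameter model, d = −½ ln(1 − 2P − Q) − ¼ ln(1 − 2Q).
1 − 2P − Q = 0.5522, giving −½ ln(0.5522) = 0.296922.
1 − 2Q = 0.926, giving −¼ ln(0.926) = 0.019220.
d = 0.296922 + 0.019220 = 0.316142.

0.316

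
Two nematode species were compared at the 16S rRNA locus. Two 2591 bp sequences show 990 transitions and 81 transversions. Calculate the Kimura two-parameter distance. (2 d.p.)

P = 990/2591 ≈ 0.382092 and Q = 81/2591 ≈ 0.031262.
Under the Kimura two-parameter model, d = −½ ln(1 − 2P − Q) − ¼ ln(1 − 2Q).
1 − 2P − Q = 0.204554, giving −½ ln(0.204554) = 0.793462.
1 − 2Q = 0.937476, giving −¼ ln(0.937476) = 0.016141.
d = 0.793462 + 0.016141 = 0.809603.

0.81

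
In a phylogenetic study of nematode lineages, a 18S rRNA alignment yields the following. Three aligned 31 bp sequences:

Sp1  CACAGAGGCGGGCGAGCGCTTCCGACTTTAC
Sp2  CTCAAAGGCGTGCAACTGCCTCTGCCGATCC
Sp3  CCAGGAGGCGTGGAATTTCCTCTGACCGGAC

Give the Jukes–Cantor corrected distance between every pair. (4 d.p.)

d(Sp1,Sp2) = 0.5445, d(Sp1,Sp3) = 0.6913, d(Sp2,Sp3) = 0.5445

Sp1–Sp2: 12/31 sites differ → p ≈ 0.387097, d = −0.75 ln(1 − 0.516129) = 0.544453 ≈ 0.5445.
Sp1–Sp3: 14/31 sites differ → p ≈ 0.451613, d = −0.75 ln(1 − 0.602151) = 0.691262 ≈ 0.6913.
Sp2–Sp3: 12/31 sites differ → p ≈ 0.387097, d = −0.75 ln(1 − 0.516129) = 0.544453 ≈ 0.5445.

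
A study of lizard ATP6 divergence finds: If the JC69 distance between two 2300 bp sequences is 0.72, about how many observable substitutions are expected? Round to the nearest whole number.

1065

Invert JC69: p = (3/4)(1 − e^(−4d/3)) = 0.75 × (1 − e^(-0.96)) = 0.75 × (1 − 0.382893) = 0.462830.
Expected differing sites = pL ≈ 0.462830 × 2300 = 1064.509 ≈ 1065.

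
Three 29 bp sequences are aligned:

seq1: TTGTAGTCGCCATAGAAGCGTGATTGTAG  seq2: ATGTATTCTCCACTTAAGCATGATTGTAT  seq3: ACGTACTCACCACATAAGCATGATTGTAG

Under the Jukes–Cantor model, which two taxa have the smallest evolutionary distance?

seq2 and seq3

seq1–seq2: 8/29 differ, p = 0.276, d = 0.344.
seq1–seq3: 7/29 differ, p = 0.241, d = 0.291.
seq2–seq3: 5/29 differ, p = 0.172, d = 0.196.
The smallest distance is between seq2 and seq3.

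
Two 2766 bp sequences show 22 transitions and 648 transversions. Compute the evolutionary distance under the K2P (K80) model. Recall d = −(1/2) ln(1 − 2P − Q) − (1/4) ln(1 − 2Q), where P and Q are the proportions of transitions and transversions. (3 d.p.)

0.302

P = 22/2766 ≈ 0.007954 and Q = 648/2766 ≈ 0.234273.
Under the Kimura two-parameter model, d = −½ ln(1 − 2P − Q) − ¼ ln(1 − 2Q).
1 − 2P − Q = 0.749819, giving −½ ln(0.749819) = 0.143962.
1 − 2Q = 0.531454, giving −¼ ln(0.531454) = 0.158035.
d = 0.143962 + 0.158035 = 0.301997.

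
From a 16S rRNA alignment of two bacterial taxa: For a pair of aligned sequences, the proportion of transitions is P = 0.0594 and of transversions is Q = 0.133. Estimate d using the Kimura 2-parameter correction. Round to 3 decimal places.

Under the Kimura two-parameter model, d = −½ ln(1 − 2P − Q) − ¼ ln(1 − 2Q).
1 − 2P − Q = 0.7482, giving −½ ln(0.7482) = 0.145042.
1 − 2Q = 0.734, giving −¼ ln(0.734) = 0.077312.
d = 0.145042 + 0.077312 = 0.222354.

0.222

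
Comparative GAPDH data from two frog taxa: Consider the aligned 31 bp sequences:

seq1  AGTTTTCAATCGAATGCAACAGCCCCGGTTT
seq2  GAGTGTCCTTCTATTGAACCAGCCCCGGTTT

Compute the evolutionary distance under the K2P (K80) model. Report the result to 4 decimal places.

0.4263

Of 31 sites, 2 differences are transitions and 8 are transversions, so P = 2/31 ≈ 0.064516 and Q = 8/31 ≈ 0.258065.
Under the Kimura two-parameter model, d = −½ ln(1 − 2P − Q) − ¼ ln(1 − 2Q).
1 − 2P − Q = 0.612903, giving −½ ln(0.612903) = 0.244774.
1 − 2Q = 0.48387, giving −¼ ln(0.48387) = 0.181485.
d = 0.244774 + 0.181485 = 0.426259.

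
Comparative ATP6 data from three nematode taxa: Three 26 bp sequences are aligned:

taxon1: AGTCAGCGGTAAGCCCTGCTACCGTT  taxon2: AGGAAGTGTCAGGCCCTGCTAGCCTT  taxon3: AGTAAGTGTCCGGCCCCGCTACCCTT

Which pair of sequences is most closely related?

taxon2 and taxon3

taxon1–taxon2: 8/26 differ, p = 0.308, d = 0.396.
taxon1–taxon3: 8/26 differ, p = 0.308, d = 0.396.
taxon2–taxon3: 4/26 differ, p = 0.154, d = 0.172.
The smallest distance is between taxon2 and taxon3.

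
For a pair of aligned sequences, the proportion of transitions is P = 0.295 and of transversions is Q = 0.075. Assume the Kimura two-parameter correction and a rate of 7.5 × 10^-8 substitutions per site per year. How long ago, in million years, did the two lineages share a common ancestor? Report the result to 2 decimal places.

Under the Kimura two-parameter model, d = −½ ln(1 − 2P − Q) − ¼ ln(1 − 2Q).
1 − 2P − Q = 0.335, giving −½ ln(0.335) = 0.546812.
1 − 2Q = 0.85, giving −¼ ln(0.85) = 0.040630.
d = 0.546812 + 0.040630 = 0.587442.
Under a molecular clock d = 2μt, so t = d/(2μ) = 0.587442 / (2 × 7.5 × 10^-8) = 3.92 million years.

3.92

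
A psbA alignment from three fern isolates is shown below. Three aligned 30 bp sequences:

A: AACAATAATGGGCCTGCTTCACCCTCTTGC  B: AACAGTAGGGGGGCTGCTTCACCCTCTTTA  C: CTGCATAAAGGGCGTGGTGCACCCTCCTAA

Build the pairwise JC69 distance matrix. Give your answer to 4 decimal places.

A–B: 6/30 sites differ → p = 0.2, d = −0.75 ln(1 − 0.266667) = 0.232617 ≈ 0.2326.
A–C: 11/30 sites differ → p ≈ 0.366667, d = −0.75 ln(1 − 0.488889) = 0.503376 ≈ 0.5034.
B–C: 13/30 sites differ → p ≈ 0.433333, d = −0.75 ln(1 − 0.577777) = 0.646666 ≈ 0.6467.

d(A,B) = 0.2326, d(A,C) = 0.5034, d(B,C) = 0.6467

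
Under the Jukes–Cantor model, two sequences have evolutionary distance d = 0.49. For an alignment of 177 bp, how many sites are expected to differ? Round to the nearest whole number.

64

Invert JC69: p = (3/4)(1 − e^(−4d/3)) = 0.75 × (1 − e^(-0.653333)) = 0.75 × (1 − 0.520309) = 0.359768.
Expected differing sites = pL ≈ 0.359768 × 177 = 63.678936 ≈ 64.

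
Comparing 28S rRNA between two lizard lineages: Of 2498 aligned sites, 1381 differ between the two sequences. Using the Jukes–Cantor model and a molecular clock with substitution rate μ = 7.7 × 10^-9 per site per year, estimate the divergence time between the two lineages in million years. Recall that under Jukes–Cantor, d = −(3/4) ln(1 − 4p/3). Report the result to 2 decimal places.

p = 1381/2498 ≈ 0.552842.
d = −(3/4) ln(1 − 4p/3) = −0.75 ln(1 − 0.737123) = −0.75 ln(0.262877)
  = −0.75 × (-1.336069) = 1.002052 substitutions/site.
Under a molecular clock d = 2μt, so t = d/(2μ) = 1.002052 / (2 × 7.7 × 10^-9) = 65.07 million years.

65.07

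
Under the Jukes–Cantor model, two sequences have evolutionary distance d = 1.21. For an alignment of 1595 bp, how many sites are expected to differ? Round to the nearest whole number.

958

Invert JC69: p = (3/4)(1 − e^(−4d/3)) = 0.75 × (1 − e^(-1.613333)) = 0.75 × (1 − 0.199222) = 0.600584.
Expected differing sites = pL ≈ 0.600584 × 1595 = 957.93148 ≈ 958.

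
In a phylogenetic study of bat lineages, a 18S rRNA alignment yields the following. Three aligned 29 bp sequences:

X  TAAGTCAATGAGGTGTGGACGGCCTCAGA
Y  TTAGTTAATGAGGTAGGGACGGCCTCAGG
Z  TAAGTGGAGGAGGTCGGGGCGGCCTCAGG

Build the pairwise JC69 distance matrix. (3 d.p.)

X–Y: 5/29 sites differ → p ≈ 0.172414, d = −0.75 ln(1 − 0.229885) = 0.195912 ≈ 0.196.
X–Z: 7/29 sites differ → p ≈ 0.241379, d = −0.75 ln(1 − 0.321839) = 0.291278 ≈ 0.291.
Y–Z: 6/29 sites differ → p ≈ 0.206897, d = −0.75 ln(1 − 0.275863) = 0.242081 ≈ 0.242.

d(X,Y) = 0.196, d(X,Z) = 0.291, d(Y,Z) = 0.242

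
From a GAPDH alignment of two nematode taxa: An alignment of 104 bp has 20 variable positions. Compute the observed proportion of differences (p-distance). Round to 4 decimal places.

0.1923

p = 20/104 = 0.192307… ≈ 0.1923 (to 4 d.p.).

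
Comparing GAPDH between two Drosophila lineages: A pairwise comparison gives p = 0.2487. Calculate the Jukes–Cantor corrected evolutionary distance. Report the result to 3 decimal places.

0.302

d = −(3/4) ln(1 − 4p/3) = −0.75 ln(1 − 0.3316) = −0.75 ln(0.6684)
  = −0.75 × (-0.402868) = 0.302151 substitutions/site.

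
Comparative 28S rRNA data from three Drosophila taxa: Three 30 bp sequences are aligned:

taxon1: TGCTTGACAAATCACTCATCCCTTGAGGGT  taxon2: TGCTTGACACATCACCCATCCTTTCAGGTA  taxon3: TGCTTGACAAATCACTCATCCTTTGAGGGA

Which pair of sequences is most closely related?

taxon1–taxon2: 6/30 differ, p = 0.200, d = 0.233.
taxon1–taxon3: 2/30 differ, p = 0.067, d = 0.070.
taxon2–taxon3: 4/30 differ, p = 0.133, d = 0.147.
The smallest distance is between taxon1 and taxon3.

taxon1 and taxon3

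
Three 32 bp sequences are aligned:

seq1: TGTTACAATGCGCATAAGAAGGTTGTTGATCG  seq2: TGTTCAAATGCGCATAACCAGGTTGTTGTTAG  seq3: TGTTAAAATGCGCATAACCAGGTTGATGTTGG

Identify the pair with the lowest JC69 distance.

seq1–seq2: 6/32 differ, p = 0.188, d = 0.216.
seq1–seq3: 6/32 differ, p = 0.188, d = 0.216.
seq2–seq3: 3/32 differ, p = 0.094, d = 0.100.
The smallest distance is between seq2 and seq3.

seq2 and seq3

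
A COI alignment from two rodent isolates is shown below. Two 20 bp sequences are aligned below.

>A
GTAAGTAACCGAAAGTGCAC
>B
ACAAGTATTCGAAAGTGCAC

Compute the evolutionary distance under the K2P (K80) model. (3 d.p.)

Of 20 sites, 3 differences are transitions and 1 are transversions, so P = 3/20 = 0.15 and Q = 1/20 = 0.05.
Under the Kimura two-parameter model, d = −½ ln(1 − 2P − Q) − ¼ ln(1 − 2Q).
1 − 2P − Q = 0.65, giving −½ ln(0.65) = 0.215391.
1 − 2Q = 0.9, giving −¼ ln(0.9) = 0.026340.
d = 0.215391 + 0.026340 = 0.241731.

0.242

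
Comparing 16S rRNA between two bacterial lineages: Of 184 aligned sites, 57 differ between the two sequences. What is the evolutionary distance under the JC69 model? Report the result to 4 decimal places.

p = 57/184 ≈ 0.309783.
d = −(3/4) ln(1 − 4p/3) = −0.75 ln(1 − 0.413044) = −0.75 ln(0.586956)
  = −0.75 × (-0.532805) = 0.399604 substitutions/site.

0.3996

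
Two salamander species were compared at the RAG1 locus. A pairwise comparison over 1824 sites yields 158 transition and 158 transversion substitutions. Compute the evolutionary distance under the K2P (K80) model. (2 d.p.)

0.20

P = 158/1824 ≈ 0.086623 and Q = 158/1824 ≈ 0.086623.
Under the Kimura two-parameter model, d = −½ ln(1 − 2P − Q) − ¼ ln(1 − 2Q).
1 − 2P − Q = 0.740131, giving −½ ln(0.740131) = 0.150464.
1 − 2Q = 0.826754, giving −¼ ln(0.826754) = 0.047562.
d = 0.150464 + 0.047562 = 0.198026.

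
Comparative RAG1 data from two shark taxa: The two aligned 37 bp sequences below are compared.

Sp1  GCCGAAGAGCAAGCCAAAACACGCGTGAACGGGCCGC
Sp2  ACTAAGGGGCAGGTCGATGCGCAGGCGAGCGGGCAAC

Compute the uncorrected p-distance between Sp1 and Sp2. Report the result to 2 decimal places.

0.46

The sequences differ at 17 of 37 positions.
p = 17/37 = 0.459459… ≈ 0.46 (to 2 d.p.).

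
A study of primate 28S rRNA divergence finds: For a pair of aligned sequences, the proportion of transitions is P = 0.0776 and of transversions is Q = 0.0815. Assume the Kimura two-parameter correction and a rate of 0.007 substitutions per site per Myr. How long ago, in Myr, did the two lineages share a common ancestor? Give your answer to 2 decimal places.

12.82

Under the Kimura two-parameter model, d = −½ ln(1 − 2P − Q) − ¼ ln(1 − 2Q).
1 − 2P − Q = 0.7633, giving −½ ln(0.7633) = 0.135052.
1 − 2Q = 0.837, giving −¼ ln(0.837) = 0.044483.
d = 0.135052 + 0.044483 = 0.179535.
Under a molecular clock d = 2μt, so t = d/(2μ) = 0.179535 / (2 × 0.007) = 12.82 Myr.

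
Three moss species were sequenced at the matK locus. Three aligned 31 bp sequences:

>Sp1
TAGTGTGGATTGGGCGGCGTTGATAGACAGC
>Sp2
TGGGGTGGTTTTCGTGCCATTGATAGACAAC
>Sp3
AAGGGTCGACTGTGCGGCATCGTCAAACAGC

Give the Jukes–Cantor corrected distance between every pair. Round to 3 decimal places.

d(Sp1,Sp2) = 0.367, d(Sp1,Sp3) = 0.422, d(Sp2,Sp3) = 0.691

Sp1–Sp2: 9/31 sites differ → p ≈ 0.290323, d = −0.75 ln(1 − 0.387097) = 0.367161 ≈ 0.367.
Sp1–Sp3: 10/31 sites differ → p ≈ 0.322581, d = −0.75 ln(1 − 0.430108) = 0.421731 ≈ 0.422.
Sp2–Sp3: 14/31 sites differ → p ≈ 0.451613, d = −0.75 ln(1 − 0.602151) = 0.691262 ≈ 0.691.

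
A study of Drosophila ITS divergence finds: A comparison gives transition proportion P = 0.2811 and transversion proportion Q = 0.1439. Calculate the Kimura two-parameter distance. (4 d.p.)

0.6971

Under the Kimura two-parameter model, d = −½ ln(1 − 2P − Q) − ¼ ln(1 − 2Q).
1 − 2P − Q = 0.2939, giving −½ ln(0.2939) = 0.612258.
1 − 2Q = 0.7122, giving −¼ ln(0.7122) = 0.084849.
d = 0.612258 + 0.084849 = 0.697107.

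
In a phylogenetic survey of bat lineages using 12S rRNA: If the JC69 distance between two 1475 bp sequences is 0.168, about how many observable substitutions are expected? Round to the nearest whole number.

222

Invert JC69: p = (3/4)(1 − e^(−4d/3)) = 0.75 × (1 − e^(-0.224)) = 0.75 × (1 − 0.799315) = 0.150514.
Expected differing sites = pL ≈ 0.150514 × 1475 = 222.00815 ≈ 222.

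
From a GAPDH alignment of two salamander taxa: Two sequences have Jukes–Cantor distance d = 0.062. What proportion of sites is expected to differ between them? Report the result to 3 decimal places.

p = (3/4)(1 − e^(−4d/3)) = 0.75 × (1 − e^(-0.082667)) = 0.75 × (1 − 0.920658) = 0.059507.

0.060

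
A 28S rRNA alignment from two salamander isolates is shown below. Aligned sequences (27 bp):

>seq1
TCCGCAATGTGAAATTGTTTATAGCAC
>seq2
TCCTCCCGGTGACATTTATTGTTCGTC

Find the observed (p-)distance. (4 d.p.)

The sequences differ at 12 of 27 positions.
p = 12/27 = 0.444444… ≈ 0.4444 (to 4 d.p.).

0.4444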